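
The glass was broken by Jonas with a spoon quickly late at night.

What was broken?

the glass

'the glass' marks the patient of the breaking event.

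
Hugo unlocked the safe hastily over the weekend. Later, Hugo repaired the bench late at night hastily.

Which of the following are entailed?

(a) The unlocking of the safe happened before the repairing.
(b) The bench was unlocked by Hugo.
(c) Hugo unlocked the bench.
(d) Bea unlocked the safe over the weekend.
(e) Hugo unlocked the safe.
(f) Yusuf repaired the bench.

(a) Entailed — the narrative places the unlocking before the repairing.
(b) Not entailed — Hugo unlocked the safe, not the bench; the bench belongs to the repairing event.
(c) Not entailed — Hugo unlocked the safe, not the bench; the bench belongs to the repairing event.
(d) Not entailed — the passage has Hugo unlocking the safe, not Bea.
(e) Entailed — dropping 'over the weekend', 'hastily' leaves a sub-description the original still satisfies.
(f) Not entailed — the passage has Hugo repairing the bench, not Yusuf.

(a), (e)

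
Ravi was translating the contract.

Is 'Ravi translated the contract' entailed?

'was translating' is progressive; for an accomplishment like 'translate the contract', it doesn't entail completion.

no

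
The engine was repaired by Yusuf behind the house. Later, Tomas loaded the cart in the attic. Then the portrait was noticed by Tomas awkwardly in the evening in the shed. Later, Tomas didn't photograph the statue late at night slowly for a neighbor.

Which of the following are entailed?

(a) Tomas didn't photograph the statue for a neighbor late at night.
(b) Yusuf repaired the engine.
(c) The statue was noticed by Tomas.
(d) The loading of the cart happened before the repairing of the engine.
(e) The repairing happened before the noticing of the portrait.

(b), (e)

(a) Not entailed — dropping 'slowly' under negation is not valid — the original leaves open that Tomas photographed the statue some other way.
(b) Entailed — every conjunct here is already in the original repairing event.
(c) Not entailed — Tomas noticed the portrait, not the statue; the statue belongs to the photographing event.
(d) Not entailed — the narrative places the repairing before the loading, not after.
(e) Entailed — the narrative places the repairing before the noticing.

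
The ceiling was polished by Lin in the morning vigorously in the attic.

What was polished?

the ceiling

'the ceiling' marks the patient of the polishing event.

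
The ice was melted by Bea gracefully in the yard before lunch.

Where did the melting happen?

'in the yard' marks the location of the melting event.

in the yard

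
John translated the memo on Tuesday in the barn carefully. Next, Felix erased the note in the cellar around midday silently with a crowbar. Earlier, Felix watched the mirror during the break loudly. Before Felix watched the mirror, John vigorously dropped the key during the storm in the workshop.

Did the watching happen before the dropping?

no

The narrative orders the dropping before the watching.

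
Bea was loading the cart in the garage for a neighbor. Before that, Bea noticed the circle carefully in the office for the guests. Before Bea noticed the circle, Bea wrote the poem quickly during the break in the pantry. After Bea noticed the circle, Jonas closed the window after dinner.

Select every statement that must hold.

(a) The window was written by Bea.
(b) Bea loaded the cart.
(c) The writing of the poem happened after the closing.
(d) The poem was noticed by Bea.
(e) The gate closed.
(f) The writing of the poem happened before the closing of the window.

(a) Not entailed — Bea wrote the poem, not the window; the window belongs to the closing event.
(b) Not entailed — 'was loading' is progressive on an accomplishment; it does not entail the completed 'loaded'.
(c) Not entailed — the narrative places the writing before the closing, not after.
(d) Not entailed — Bea noticed the circle, not the poem; the poem belongs to the writing event.
(e) Not entailed — the window is what closed, not the gate.
(f) Entailed — the narrative places the writing before the closing.

(f)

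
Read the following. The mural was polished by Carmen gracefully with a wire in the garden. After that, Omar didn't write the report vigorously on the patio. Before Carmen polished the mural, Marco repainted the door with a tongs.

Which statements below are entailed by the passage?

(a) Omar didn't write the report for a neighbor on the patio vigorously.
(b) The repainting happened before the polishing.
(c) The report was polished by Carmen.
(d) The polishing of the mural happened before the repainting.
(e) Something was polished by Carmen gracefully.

(a), (b), (e)

(a) Entailed — under negation, adding a further restriction is entailed: if no such writing event occurred, none occurred for a neighbor either.
(b) Entailed — the narrative places the repainting before the polishing.
(c) Not entailed — Carmen polished the mural, not the report; the report belongs to the writing event.
(d) Not entailed — the narrative places the repainting before the polishing, not after.
(e) Entailed — the original entails any weakening of itself; this just drops 'with a wire', 'in the garden' and generalizes the patient.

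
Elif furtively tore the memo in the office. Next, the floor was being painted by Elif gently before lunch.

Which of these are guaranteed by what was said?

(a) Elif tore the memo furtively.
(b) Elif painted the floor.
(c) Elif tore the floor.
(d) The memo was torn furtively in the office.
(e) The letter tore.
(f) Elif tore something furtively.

(a), (d), (f)

(a) Entailed — every conjunct here is already in the original tearing event.
(b) Not entailed — 'was painting' is progressive on an accomplishment; it does not entail the completed 'painted'.
(c) Not entailed — Elif tore the memo, not the floor; the floor belongs to the painting event.
(d) Entailed — every conjunct here is already in the original tearing event.
(e) Not entailed — the memo is what tore, not the letter.
(f) Entailed — the original entails any weakening of itself; this just drops 'in the office' and generalizes the patient.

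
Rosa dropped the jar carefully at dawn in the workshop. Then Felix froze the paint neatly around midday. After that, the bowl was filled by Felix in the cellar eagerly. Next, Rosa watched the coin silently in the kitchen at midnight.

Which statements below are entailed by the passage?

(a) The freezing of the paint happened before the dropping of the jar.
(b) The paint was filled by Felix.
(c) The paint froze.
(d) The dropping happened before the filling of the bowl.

(c), (d)

(a) Not entailed — the narrative places the dropping before the freezing, not after.
(b) Not entailed — Felix filled the bowl, not the paint; the paint belongs to the freezing event.
(c) Entailed — 'Felix froze the paint' is causative; it entails the inchoative 'the paint froze'.
(d) Entailed — the narrative places the dropping before the filling.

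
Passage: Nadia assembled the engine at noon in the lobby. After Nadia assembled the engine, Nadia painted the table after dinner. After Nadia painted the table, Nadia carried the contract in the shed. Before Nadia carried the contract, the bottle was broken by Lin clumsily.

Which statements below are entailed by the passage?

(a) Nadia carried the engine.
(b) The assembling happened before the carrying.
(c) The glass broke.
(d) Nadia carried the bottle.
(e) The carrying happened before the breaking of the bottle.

(a) Not entailed — Nadia carried the contract, not the engine; the engine belongs to the assembling event.
(b) Entailed — the narrative places the assembling before the carrying.
(c) Not entailed — the bottle is what broke, not the glass.
(d) Not entailed — Nadia carried the contract, not the bottle; the bottle belongs to the breaking event.
(e) Not entailed — the narrative places the breaking before the carrying, not after.

(b)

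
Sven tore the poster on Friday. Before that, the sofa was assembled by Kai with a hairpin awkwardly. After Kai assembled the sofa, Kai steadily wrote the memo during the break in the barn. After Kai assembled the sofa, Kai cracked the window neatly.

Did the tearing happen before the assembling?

The narrative orders the assembling before the tearing.

no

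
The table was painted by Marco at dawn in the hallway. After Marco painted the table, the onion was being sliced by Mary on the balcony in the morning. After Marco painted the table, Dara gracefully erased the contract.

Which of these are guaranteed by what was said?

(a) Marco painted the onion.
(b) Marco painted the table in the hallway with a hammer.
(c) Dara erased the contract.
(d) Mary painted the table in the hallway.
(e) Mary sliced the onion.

(c)

(a) Not entailed — Marco painted the table, not the onion; the onion belongs to the slicing event.
(b) Not entailed — 'with a hammer' adds information not in the original event.
(c) Entailed — the original entails any weakening of itself; this just drops 'gracefully'.
(d) Not entailed — the passage has Marco painting the table, not Mary.
(e) Not entailed — 'was slicing' is progressive on an accomplishment; it does not entail the completed 'sliced'.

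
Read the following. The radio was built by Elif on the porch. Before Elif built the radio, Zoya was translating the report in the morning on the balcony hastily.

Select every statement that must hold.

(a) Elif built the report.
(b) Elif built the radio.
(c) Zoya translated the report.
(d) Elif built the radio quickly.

(b)

(a) Not entailed — Elif built the radio, not the report; the report belongs to the translating event.
(b) Entailed — dropping 'on the porch' leaves a sub-description the original still satisfies.
(c) Not entailed — 'was translating' is progressive on an accomplishment; it does not entail the completed 'translated'.
(d) Not entailed — 'quickly' adds information not in the original event.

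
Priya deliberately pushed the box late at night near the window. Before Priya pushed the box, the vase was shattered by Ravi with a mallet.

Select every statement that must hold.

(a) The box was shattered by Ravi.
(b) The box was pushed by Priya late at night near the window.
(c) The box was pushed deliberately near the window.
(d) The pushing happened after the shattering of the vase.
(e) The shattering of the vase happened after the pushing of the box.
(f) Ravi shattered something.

(b), (c), (d), (f)

(a) Not entailed — Ravi shattered the vase, not the box; the box belongs to the pushing event.
(b) Entailed — this follows by dropping conjuncts from the pushing event's description.
(c) Entailed — this follows by dropping conjuncts from the pushing event's description.
(d) Entailed — the narrative places the shattering before the pushing.
(e) Not entailed — the narrative places the shattering before the pushing, not after.
(f) Entailed — this follows by dropping conjuncts from the shattering event's description.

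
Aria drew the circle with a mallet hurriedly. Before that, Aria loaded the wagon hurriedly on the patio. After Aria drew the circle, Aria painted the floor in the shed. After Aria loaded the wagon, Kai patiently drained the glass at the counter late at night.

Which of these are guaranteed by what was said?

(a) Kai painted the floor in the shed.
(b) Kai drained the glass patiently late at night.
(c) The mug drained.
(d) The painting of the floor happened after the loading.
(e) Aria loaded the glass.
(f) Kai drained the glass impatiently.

(a) Not entailed — the passage has Aria painting the floor, not Kai.
(b) Entailed — this follows by dropping conjuncts from the draining event's description.
(c) Not entailed — the glass is what drained, not the mug.
(d) Entailed — the narrative places the loading before the painting.
(e) Not entailed — Aria loaded the wagon, not the glass; the glass belongs to the draining event.
(f) Not entailed — 'impatiently' adds a manner not in (and inconsistent with) the original.

(b), (d)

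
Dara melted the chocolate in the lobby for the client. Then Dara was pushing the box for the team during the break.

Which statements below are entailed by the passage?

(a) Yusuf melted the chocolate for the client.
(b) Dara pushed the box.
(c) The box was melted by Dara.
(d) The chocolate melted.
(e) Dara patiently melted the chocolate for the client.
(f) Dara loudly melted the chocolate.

(a) Not entailed — the passage has Dara melting the chocolate, not Yusuf.
(b) Entailed — 'push' is an activity; 'was pushing' entails that some pushing happened, so 'pushed' holds.
(c) Not entailed — Dara melted the chocolate, not the box; the box belongs to the pushing event.
(d) Entailed — 'Dara melted the chocolate' is causative; it entails the inchoative 'the chocolate melted'.
(e) Not entailed — 'patiently' adds information not in the original event.
(f) Not entailed — 'loudly' adds information not in the original event.

(b), (d)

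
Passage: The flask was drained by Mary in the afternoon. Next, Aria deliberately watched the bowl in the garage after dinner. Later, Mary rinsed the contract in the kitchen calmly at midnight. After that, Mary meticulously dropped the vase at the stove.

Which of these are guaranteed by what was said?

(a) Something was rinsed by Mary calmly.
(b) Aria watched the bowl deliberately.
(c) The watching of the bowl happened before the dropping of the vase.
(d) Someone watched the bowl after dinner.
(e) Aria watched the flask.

(a) Entailed — the original entails any weakening of itself; this just drops 'at midnight', 'in the kitchen' and generalizes the patient.
(b) Entailed — dropping 'after dinner', 'in the garage' leaves a sub-description the original still satisfies.
(c) Entailed — the narrative places the watching before the dropping.
(d) Entailed — this follows by dropping conjuncts from the watching event's description.
(e) Not entailed — Aria watched the bowl, not the flask; the flask belongs to the draining event.

(a), (b), (c), (d)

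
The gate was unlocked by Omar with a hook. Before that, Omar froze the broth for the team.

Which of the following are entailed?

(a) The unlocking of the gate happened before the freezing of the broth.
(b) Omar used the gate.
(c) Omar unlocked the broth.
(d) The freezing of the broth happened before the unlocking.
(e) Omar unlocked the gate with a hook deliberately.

(d)

(a) Not entailed — the narrative places the freezing before the unlocking, not after.
(b) Not entailed — the gate is the patient, not an instrument — Omar used a hook.
(c) Not entailed — Omar unlocked the gate, not the broth; the broth belongs to the freezing event.
(d) Entailed — the narrative places the freezing before the unlocking.
(e) Not entailed — 'deliberately' adds information not in the original event.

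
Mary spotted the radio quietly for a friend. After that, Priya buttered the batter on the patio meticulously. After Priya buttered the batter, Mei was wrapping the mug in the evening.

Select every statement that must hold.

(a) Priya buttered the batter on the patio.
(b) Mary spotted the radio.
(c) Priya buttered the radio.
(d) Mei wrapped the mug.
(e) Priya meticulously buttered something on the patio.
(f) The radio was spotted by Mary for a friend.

(a), (b), (e), (f)

(a) Entailed — dropping 'meticulously' leaves a sub-description the original still satisfies.
(b) Entailed — every conjunct here is already in the original spotting event.
(c) Not entailed — Priya buttered the batter, not the radio; the radio belongs to the spotting event.
(d) Not entailed — 'was wrapping' is progressive on an accomplishment; it does not entail the completed 'wrapped'.
(e) Entailed — every conjunct here is already in the original buttering event.
(f) Entailed — dropping 'quietly' leaves a sub-description the original still satisfies.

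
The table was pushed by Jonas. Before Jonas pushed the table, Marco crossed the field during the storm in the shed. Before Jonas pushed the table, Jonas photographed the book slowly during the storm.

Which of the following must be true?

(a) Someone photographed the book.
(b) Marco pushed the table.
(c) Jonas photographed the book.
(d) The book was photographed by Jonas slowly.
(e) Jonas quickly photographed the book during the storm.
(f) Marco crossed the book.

(a), (c), (d)

(a) Entailed — this follows by dropping conjuncts from the photographing event's description.
(b) Not entailed — the passage has Jonas pushing the table, not Marco.
(c) Entailed — this follows by dropping conjuncts from the photographing event's description.
(d) Entailed — every conjunct here is already in the original photographing event.
(e) Not entailed — 'quickly' adds a manner not in (and inconsistent with) the original.
(f) Not entailed — Marco crossed the field, not the book; the book belongs to the photographing event.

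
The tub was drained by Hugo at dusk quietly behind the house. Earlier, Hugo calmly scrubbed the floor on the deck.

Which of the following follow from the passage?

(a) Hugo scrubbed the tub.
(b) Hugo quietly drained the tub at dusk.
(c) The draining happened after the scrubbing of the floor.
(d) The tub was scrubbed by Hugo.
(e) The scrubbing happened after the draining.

(b), (c)

(a) Not entailed — Hugo scrubbed the floor, not the tub; the tub belongs to the draining event.
(b) Entailed — the original entails any weakening of itself; this just drops 'behind the house'.
(c) Entailed — the narrative places the scrubbing before the draining.
(d) Not entailed — Hugo scrubbed the floor, not the tub; the tub belongs to the draining event.
(e) Not entailed — the narrative places the scrubbing before the draining, not after.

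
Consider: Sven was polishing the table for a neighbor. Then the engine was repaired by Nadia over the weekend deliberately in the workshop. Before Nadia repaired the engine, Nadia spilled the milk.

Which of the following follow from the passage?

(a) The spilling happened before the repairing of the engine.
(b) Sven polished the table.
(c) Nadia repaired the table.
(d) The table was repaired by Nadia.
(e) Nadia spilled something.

(a), (b), (e)

(a) Entailed — the narrative places the spilling before the repairing.
(b) Entailed — 'polish' is an activity; 'was polishing' entails that some polishing happened, so 'polished' holds.
(c) Not entailed — Nadia repaired the engine, not the table; the table belongs to the polishing event.
(d) Not entailed — Nadia repaired the engine, not the table; the table belongs to the polishing event.
(e) Entailed — generalizing the patient leaves a sub-description the original still satisfies.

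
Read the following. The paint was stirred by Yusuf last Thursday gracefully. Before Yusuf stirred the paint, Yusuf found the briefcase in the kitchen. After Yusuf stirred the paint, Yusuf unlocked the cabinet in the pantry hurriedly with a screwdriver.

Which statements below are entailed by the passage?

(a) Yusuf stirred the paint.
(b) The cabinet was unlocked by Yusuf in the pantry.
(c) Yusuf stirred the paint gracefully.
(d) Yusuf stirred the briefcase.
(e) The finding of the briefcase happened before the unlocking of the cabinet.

(a) Entailed — dropping 'last Thursday', 'gracefully' leaves a sub-description the original still satisfies.
(b) Entailed — this follows by dropping conjuncts from the unlocking event's description.
(c) Entailed — every conjunct here is already in the original stirring event.
(d) Not entailed — Yusuf stirred the paint, not the briefcase; the briefcase belongs to the finding event.
(e) Entailed — the narrative places the finding before the unlocking.

(a), (b), (c), (e)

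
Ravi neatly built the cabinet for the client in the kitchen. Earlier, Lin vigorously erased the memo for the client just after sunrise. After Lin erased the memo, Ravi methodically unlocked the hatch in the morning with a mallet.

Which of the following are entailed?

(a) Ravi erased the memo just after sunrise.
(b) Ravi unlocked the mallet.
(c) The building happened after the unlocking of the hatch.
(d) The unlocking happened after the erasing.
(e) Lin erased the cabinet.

(a) Not entailed — the passage has Lin erasing the memo, not Ravi.
(b) Not entailed — the mallet is the instrument, not what was unlocked.
(c) Not entailed — the narrative doesn't order the unlocking relative to the building.
(d) Entailed — the narrative places the erasing before the unlocking.
(e) Not entailed — Lin erased the memo, not the cabinet; the cabinet belongs to the building event.

(d)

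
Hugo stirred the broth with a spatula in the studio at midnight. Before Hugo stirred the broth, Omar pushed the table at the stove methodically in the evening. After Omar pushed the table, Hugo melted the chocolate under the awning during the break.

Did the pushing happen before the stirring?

yes

The narrative orders the pushing before the stirring.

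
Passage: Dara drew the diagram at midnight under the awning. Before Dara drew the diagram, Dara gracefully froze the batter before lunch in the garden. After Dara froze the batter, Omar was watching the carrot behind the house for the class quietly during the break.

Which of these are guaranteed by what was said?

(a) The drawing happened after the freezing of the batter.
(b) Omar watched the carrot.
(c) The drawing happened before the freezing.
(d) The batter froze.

(a), (b), (d)

(a) Entailed — the narrative places the freezing before the drawing.
(b) Entailed — 'watch' is an activity; 'was watching' entails that some watching happened, so 'watched' holds.
(c) Not entailed — the narrative places the freezing before the drawing, not after.
(d) Entailed — 'Dara froze the batter' is causative; it entails the inchoative 'the batter froze'.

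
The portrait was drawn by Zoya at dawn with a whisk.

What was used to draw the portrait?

'with a whisk' marks the instrument of the drawing event.

a whisk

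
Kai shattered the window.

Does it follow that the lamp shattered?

Nothing is said about any lamp; only the window is affected.

no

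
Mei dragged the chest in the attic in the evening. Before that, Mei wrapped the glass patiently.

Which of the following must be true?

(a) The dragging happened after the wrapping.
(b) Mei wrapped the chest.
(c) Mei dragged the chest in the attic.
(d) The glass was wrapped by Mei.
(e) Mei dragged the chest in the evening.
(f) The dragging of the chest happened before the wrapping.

(a) Entailed — the narrative places the wrapping before the dragging.
(b) Not entailed — Mei wrapped the glass, not the chest; the chest belongs to the dragging event.
(c) Entailed — this follows by dropping conjuncts from the dragging event's description.
(d) Entailed — every conjunct here is already in the original wrapping event.
(e) Entailed — every conjunct here is already in the original dragging event.
(f) Not entailed — the narrative places the wrapping before the dragging, not after.

(a), (c), (d), (e)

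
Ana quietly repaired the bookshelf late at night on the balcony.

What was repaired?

'the bookshelf' marks the patient of the repairing event.

the bookshelf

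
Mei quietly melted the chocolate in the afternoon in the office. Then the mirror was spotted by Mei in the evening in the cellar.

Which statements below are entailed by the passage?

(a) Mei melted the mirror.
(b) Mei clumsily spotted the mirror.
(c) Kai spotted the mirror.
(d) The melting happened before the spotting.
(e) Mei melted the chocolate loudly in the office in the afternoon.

(a) Not entailed — Mei melted the chocolate, not the mirror; the mirror belongs to the spotting event.
(b) Not entailed — 'clumsily' adds information not in the original event.
(c) Not entailed — the passage has Mei spotting the mirror, not Kai.
(d) Entailed — the narrative places the melting before the spotting.
(e) Not entailed — 'loudly' adds a manner not in (and inconsistent with) the original.

(d)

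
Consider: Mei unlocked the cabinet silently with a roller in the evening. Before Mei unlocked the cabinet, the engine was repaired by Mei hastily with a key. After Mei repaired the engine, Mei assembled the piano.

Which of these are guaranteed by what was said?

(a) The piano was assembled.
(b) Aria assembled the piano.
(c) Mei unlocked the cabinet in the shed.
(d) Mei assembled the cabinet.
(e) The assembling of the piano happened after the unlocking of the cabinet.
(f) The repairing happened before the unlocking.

(a), (f)

(a) Entailed — the original entails any weakening of itself; this just generalizes the agent.
(b) Not entailed — the passage has Mei assembling the piano, not Aria.
(c) Not entailed — 'in the shed' adds information not in the original event.
(d) Not entailed — Mei assembled the piano, not the cabinet; the cabinet belongs to the unlocking event.
(e) Not entailed — the narrative doesn't order the unlocking relative to the assembling.
(f) Entailed — the narrative places the repairing before the unlocking.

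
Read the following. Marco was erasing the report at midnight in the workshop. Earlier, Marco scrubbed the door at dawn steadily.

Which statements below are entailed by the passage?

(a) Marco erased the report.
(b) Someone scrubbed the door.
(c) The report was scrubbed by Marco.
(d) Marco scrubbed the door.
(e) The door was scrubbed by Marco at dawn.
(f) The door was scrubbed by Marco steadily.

(b), (d), (e), (f)

(a) Not entailed — 'was erasing' is progressive on an accomplishment; it does not entail the completed 'erased'.
(b) Entailed — every conjunct here is already in the original scrubbing event.
(c) Not entailed — Marco scrubbed the door, not the report; the report belongs to the erasing event.
(d) Entailed — every conjunct here is already in the original scrubbing event.
(e) Entailed — this follows by dropping conjuncts from the scrubbing event's description.
(f) Entailed — dropping 'at dawn' leaves a sub-description the original still satisfies.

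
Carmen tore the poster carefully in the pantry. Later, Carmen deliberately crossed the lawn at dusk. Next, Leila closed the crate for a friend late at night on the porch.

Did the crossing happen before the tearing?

no

The narrative orders the tearing before the crossing.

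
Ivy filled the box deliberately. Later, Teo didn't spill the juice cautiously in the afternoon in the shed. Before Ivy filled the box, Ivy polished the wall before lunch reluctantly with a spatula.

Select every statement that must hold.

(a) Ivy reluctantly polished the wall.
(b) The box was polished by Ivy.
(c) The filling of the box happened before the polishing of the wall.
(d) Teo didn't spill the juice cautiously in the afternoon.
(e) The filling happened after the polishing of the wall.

(a), (e)

(a) Entailed — dropping 'with a spatula', 'before lunch' leaves a sub-description the original still satisfies.
(b) Not entailed — Ivy polished the wall, not the box; the box belongs to the filling event.
(c) Not entailed — the narrative places the polishing before the filling, not after.
(d) Not entailed — dropping 'in the shed' under negation is not valid — the original leaves open that Teo spilled the juice some other way.
(e) Entailed — the narrative places the polishing before the filling.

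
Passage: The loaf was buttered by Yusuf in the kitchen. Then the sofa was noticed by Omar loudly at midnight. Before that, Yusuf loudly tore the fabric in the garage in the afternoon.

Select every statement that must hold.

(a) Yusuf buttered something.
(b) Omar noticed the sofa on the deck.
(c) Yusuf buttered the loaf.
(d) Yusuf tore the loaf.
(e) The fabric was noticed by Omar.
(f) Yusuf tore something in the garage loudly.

(a), (c), (f)

(a) Entailed — the original entails any weakening of itself; this just drops 'in the kitchen' and generalizes the patient.
(b) Not entailed — 'on the deck' adds information not in the original event.
(c) Entailed — every conjunct here is already in the original buttering event.
(d) Not entailed — Yusuf tore the fabric, not the loaf; the loaf belongs to the buttering event.
(e) Not entailed — Omar noticed the sofa, not the fabric; the fabric belongs to the tearing event.
(f) Entailed — the original entails any weakening of itself; this just drops 'in the afternoon' and generalizes the patient.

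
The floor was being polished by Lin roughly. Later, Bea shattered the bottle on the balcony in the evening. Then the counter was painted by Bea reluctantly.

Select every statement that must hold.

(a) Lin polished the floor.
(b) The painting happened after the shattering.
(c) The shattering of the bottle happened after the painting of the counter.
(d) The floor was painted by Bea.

(a) Entailed — 'polish' is an activity; 'was polishing' entails that some polishing happened, so 'polished' holds.
(b) Entailed — the narrative places the shattering before the painting.
(c) Not entailed — the narrative places the shattering before the painting, not after.
(d) Not entailed — Bea painted the counter, not the floor; the floor belongs to the polishing event.

(a), (b)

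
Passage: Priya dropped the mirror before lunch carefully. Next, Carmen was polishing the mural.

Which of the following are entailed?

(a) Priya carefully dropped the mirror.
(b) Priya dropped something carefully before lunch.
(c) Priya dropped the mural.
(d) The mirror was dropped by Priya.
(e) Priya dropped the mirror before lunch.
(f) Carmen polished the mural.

(a) Entailed — dropping 'before lunch' leaves a sub-description the original still satisfies.
(b) Entailed — every conjunct here is already in the original dropping event.
(c) Not entailed — Priya dropped the mirror, not the mural; the mural belongs to the polishing event.
(d) Entailed — every conjunct here is already in the original dropping event.
(e) Entailed — the original entails any weakening of itself; this just drops 'carefully'.
(f) Entailed — 'polish' is an activity; 'was polishing' entails that some polishing happened, so 'polished' holds.

(a), (b), (d), (e), (f)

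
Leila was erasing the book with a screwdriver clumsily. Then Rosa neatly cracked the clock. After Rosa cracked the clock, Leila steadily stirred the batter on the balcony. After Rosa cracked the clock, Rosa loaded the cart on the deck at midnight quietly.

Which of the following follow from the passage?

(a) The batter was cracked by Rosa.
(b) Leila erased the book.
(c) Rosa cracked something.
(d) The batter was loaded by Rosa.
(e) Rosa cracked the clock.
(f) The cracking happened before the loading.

(a) Not entailed — Rosa cracked the clock, not the batter; the batter belongs to the stirring event.
(b) Not entailed — 'was erasing' is progressive on an accomplishment; it does not entail the completed 'erased'.
(c) Entailed — dropping 'neatly' and generalizing the patient leaves a sub-description the original still satisfies.
(d) Not entailed — Rosa loaded the cart, not the batter; the batter belongs to the stirring event.
(e) Entailed — the original entails any weakening of itself; this just drops 'neatly'.
(f) Entailed — the narrative places the cracking before the loading.

(c), (e), (f)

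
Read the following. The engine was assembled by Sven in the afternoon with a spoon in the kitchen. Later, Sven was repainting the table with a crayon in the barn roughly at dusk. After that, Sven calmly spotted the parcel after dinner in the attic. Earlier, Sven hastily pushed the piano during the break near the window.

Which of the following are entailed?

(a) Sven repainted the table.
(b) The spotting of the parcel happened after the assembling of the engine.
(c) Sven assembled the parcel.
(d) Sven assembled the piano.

(a) Not entailed — 'was repainting' is progressive on an accomplishment; it does not entail the completed 'repainted'.
(b) Entailed — the narrative places the assembling before the spotting.
(c) Not entailed — Sven assembled the engine, not the parcel; the parcel belongs to the spotting event.
(d) Not entailed — Sven assembled the engine, not the piano; the piano belongs to the pushing event.

(b)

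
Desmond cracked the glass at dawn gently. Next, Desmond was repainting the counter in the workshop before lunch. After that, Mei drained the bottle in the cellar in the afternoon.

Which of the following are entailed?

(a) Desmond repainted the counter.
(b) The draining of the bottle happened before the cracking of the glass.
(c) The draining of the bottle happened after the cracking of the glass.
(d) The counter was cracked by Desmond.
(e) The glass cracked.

(c), (e)

(a) Not entailed — 'was repainting' is progressive on an accomplishment; it does not entail the completed 'repainted'.
(b) Not entailed — the narrative places the cracking before the draining, not after.
(c) Entailed — the narrative places the cracking before the draining.
(d) Not entailed — Desmond cracked the glass, not the counter; the counter belongs to the repainting event.
(e) Entailed — 'Desmond cracked the glass' is causative; it entails the inchoative 'the glass cracked'.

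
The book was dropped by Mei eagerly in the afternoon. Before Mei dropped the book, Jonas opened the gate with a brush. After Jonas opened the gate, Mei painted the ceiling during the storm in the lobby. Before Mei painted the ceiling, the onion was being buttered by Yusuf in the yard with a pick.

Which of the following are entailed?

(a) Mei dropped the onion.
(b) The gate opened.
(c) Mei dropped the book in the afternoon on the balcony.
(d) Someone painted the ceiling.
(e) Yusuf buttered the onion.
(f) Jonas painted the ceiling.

(b), (d)

(a) Not entailed — Mei dropped the book, not the onion; the onion belongs to the buttering event.
(b) Entailed — 'Jonas opened the gate' is causative; it entails the inchoative 'the gate opened'.
(c) Not entailed — 'on the balcony' adds information not in the original event.
(d) Entailed — the original entails any weakening of itself; this just drops 'in the lobby', 'during the storm' and generalizes the agent.
(e) Not entailed — 'was buttering' is progressive on an accomplishment; it does not entail the completed 'buttered'.
(f) Not entailed — the passage has Mei painting the ceiling, not Jonas.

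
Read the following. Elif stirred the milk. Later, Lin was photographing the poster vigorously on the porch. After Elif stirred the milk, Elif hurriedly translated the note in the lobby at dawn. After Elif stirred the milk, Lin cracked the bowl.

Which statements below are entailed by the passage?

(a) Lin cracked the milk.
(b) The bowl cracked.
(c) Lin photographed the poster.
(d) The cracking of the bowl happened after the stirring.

(b), (d)

(a) Not entailed — Lin cracked the bowl, not the milk; the milk belongs to the stirring event.
(b) Entailed — 'Lin cracked the bowl' is causative; it entails the inchoative 'the bowl cracked'.
(c) Not entailed — 'was photographing' is progressive on an accomplishment; it does not entail the completed 'photographed'.
(d) Entailed — the narrative places the stirring before the cracking.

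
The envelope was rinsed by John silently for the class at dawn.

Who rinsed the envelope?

'John' marks the agent of the rinsing event.

John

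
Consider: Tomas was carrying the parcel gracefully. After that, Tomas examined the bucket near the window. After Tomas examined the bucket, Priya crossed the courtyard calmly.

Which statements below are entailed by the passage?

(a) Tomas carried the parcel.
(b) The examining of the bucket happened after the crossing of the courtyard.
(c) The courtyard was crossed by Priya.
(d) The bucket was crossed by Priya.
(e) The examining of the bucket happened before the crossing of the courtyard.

(a) Entailed — 'carry' is an activity; 'was carrying' entails that some carrying happened, so 'carried' holds.
(b) Not entailed — the narrative places the examining before the crossing, not after.
(c) Entailed — this follows by dropping conjuncts from the crossing event's description.
(d) Not entailed — Priya crossed the courtyard, not the bucket; the bucket belongs to the examining event.
(e) Entailed — the narrative places the examining before the crossing.

(a), (c), (e)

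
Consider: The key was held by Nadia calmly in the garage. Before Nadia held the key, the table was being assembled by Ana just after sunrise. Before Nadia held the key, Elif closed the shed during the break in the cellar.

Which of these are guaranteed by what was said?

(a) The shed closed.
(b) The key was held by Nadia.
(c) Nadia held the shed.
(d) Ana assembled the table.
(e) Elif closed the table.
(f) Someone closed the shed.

(a), (b), (f)

(a) Entailed — 'Elif closed the shed' is causative; it entails the inchoative 'the shed closed'.
(b) Entailed — this follows by dropping conjuncts from the holding event's description.
(c) Not entailed — Nadia held the key, not the shed; the shed belongs to the closing event.
(d) Not entailed — 'was assembling' is progressive on an accomplishment; it does not entail the completed 'assembled'.
(e) Not entailed — Elif closed the shed, not the table; the table belongs to the assembling event.
(f) Entailed — dropping 'during the break', 'in the cellar' and generalizing the agent leaves a sub-description the original still satisfies.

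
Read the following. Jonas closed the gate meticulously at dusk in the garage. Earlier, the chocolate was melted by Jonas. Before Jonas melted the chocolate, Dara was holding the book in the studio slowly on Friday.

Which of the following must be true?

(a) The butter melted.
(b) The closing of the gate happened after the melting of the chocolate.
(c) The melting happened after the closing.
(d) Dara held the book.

(b), (d)

(a) Not entailed — the chocolate is what melted, not the butter.
(b) Entailed — the narrative places the melting before the closing.
(c) Not entailed — the narrative places the melting before the closing, not after.
(d) Entailed — 'hold' is an activity; 'was holding' entails that some holding happened, so 'held' holds.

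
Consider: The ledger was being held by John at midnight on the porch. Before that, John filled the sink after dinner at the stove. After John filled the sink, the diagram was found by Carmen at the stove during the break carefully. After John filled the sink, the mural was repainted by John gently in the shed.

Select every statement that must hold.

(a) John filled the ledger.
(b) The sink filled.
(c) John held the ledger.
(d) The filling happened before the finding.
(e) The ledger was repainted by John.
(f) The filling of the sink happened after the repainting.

(a) Not entailed — John filled the sink, not the ledger; the ledger belongs to the holding event.
(b) Entailed — 'John filled the sink' is causative; it entails the inchoative 'the sink filled'.
(c) Entailed — 'hold' is an activity; 'was holding' entails that some holding happened, so 'held' holds.
(d) Entailed — the narrative places the filling before the finding.
(e) Not entailed — John repainted the mural, not the ledger; the ledger belongs to the holding event.
(f) Not entailed — the narrative places the filling before the repainting, not after.

(b), (c), (d)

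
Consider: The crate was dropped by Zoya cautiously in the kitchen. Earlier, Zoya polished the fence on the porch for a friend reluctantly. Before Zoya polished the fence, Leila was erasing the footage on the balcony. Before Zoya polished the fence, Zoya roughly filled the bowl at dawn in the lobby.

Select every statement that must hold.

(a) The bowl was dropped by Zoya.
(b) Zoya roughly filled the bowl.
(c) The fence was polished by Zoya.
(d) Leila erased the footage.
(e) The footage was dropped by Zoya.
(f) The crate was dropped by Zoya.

(a) Not entailed — Zoya dropped the crate, not the bowl; the bowl belongs to the filling event.
(b) Entailed — dropping 'at dawn', 'in the lobby' leaves a sub-description the original still satisfies.
(c) Entailed — dropping 'for a friend', 'reluctantly', 'on the porch' leaves a sub-description the original still satisfies.
(d) Not entailed — 'was erasing' is progressive on an accomplishment; it does not entail the completed 'erased'.
(e) Not entailed — Zoya dropped the crate, not the footage; the footage belongs to the erasing event.
(f) Entailed — the original entails any weakening of itself; this just drops 'cautiously', 'in the kitchen'.

(b), (c), (f)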